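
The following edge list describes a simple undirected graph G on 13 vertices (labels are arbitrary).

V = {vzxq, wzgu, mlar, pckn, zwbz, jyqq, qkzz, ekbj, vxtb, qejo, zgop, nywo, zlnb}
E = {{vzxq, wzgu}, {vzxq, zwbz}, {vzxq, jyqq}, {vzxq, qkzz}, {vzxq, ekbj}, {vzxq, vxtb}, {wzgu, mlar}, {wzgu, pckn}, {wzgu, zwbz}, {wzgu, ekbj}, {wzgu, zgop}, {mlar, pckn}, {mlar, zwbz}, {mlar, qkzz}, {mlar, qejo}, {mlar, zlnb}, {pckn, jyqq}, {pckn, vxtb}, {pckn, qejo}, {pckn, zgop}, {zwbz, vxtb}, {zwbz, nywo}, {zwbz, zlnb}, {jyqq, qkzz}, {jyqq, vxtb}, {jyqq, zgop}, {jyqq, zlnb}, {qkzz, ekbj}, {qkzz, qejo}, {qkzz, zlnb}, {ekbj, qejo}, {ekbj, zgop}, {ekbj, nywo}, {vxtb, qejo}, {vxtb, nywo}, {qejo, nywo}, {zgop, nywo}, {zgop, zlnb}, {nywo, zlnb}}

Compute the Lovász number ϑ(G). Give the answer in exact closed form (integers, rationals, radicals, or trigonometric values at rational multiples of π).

Vertex zwbz has 6 neighbors: vzxq, wzgu, mlar, vxtb, nywo, zlnb.
N(wzgu) = {vzxq, mlar, pckn, zwbz, ekbj, zgop}, |N(wzgu)| = 6.
Vertex qejo has 6 neighbors: mlar, pckn, qkzz, ekbj, vxtb, nywo.
Vertex vzxq has 6 neighbors: wzgu, zwbz, jyqq, qkzz, ekbj, vxtb.
13-vertex 6-regular graph: SR(13,6,2,3) — a Paley graph.
The 3 distinct eigenvalues: [6.0, 1.302776, -2.302776].
Lovász (edge-transitive): ϑ = −13·(-sqrt(13)/2 - 1/2)/((6)−(-sqrt(13)/2 - 1/2)) = sqrt(13).
ϑ(G) ≈ 3.605551.

sqrt(13)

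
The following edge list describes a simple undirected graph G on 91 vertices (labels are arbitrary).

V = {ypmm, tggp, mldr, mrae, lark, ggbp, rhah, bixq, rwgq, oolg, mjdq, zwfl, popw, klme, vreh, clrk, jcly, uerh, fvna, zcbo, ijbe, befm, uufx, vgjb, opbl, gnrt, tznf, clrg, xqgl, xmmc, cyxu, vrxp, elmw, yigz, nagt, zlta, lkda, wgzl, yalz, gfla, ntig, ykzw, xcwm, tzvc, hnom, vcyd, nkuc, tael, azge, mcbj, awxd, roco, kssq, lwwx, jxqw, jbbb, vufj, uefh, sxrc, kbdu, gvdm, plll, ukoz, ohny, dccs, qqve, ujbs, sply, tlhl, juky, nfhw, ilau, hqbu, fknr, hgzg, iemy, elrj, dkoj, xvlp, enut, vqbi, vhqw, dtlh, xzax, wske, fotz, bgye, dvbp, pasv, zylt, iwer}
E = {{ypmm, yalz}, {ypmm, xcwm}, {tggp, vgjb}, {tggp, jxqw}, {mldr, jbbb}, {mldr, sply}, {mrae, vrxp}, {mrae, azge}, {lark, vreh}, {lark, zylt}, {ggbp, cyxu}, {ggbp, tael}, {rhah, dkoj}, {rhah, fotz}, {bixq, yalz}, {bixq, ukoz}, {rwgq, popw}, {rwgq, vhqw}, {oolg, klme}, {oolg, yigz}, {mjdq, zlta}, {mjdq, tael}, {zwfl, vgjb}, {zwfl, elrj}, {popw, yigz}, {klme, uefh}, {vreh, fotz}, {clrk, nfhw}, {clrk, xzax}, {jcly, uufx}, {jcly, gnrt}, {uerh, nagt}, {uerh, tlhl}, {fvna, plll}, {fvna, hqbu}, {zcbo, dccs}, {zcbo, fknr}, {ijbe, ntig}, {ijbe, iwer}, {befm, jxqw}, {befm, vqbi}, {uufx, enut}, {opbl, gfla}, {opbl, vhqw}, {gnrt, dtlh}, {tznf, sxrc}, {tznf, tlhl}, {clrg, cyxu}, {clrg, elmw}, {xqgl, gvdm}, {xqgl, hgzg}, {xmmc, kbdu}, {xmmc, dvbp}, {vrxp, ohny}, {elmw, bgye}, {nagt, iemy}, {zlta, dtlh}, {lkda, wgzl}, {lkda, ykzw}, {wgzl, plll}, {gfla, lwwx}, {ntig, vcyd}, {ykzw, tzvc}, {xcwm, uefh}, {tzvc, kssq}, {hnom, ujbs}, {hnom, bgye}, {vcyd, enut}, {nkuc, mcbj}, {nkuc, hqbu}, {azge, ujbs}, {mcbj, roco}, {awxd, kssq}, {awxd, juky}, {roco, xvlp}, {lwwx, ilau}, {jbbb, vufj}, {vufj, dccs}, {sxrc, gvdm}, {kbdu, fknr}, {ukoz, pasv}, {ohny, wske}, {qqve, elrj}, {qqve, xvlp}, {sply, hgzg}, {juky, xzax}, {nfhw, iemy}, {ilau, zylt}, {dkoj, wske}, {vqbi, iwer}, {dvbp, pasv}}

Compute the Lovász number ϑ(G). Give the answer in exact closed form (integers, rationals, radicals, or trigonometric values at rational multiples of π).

91*cos(pi/91)/(cos(pi/91) + 1)

N(klme) = {oolg, uefh}, |N(klme)| = 2.
Vertex tael has 2 neighbors: ggbp, mjdq.
deg(xcwm) = 2; N(xcwm) = {ypmm, uefh}.
Vertex bgye has 2 neighbors: elmw, hnom.
91-vertex 2-regular graph: connected 2-regular on 91 ⇒ C_{91}.
spec(A) ≈ [2.0, 1.9952, 1.981, 1.9572, 1.9242, 1.882, 1.8308, 1.7709, 1.7026, 1.6261, 1.5419, 1.4504, 1.3519, 1.247, 1.1361, 1.0199, 0.8987, 0.7733, 0.6442, 0.5121, 0.3775, 0.2411, 0.1035, -0.0345, -0.1724, -0.3095, -0.445, -0.5785, -0.7092, -0.8365, -0.9599, -1.0786, -1.1923, -1.3002, -1.402, -1.497, -1.585, -1.6653, -1.7378, -1.8019, -1.8575, -1.9042, -1.9419, -1.9703, -1.9893, -1.9988] (distinct, 4 d.p.).
−91·(-2*cos(pi/91)) / ((2)−(-2*cos(pi/91))) = 91*cos(pi/91)/(cos(pi/91) + 1) = ϑ(G).
Numerically 45.486440.
Check 45 ≤ 91*cos(pi/91)/(cos(pi/91) + 1) ≤ 46: both strict.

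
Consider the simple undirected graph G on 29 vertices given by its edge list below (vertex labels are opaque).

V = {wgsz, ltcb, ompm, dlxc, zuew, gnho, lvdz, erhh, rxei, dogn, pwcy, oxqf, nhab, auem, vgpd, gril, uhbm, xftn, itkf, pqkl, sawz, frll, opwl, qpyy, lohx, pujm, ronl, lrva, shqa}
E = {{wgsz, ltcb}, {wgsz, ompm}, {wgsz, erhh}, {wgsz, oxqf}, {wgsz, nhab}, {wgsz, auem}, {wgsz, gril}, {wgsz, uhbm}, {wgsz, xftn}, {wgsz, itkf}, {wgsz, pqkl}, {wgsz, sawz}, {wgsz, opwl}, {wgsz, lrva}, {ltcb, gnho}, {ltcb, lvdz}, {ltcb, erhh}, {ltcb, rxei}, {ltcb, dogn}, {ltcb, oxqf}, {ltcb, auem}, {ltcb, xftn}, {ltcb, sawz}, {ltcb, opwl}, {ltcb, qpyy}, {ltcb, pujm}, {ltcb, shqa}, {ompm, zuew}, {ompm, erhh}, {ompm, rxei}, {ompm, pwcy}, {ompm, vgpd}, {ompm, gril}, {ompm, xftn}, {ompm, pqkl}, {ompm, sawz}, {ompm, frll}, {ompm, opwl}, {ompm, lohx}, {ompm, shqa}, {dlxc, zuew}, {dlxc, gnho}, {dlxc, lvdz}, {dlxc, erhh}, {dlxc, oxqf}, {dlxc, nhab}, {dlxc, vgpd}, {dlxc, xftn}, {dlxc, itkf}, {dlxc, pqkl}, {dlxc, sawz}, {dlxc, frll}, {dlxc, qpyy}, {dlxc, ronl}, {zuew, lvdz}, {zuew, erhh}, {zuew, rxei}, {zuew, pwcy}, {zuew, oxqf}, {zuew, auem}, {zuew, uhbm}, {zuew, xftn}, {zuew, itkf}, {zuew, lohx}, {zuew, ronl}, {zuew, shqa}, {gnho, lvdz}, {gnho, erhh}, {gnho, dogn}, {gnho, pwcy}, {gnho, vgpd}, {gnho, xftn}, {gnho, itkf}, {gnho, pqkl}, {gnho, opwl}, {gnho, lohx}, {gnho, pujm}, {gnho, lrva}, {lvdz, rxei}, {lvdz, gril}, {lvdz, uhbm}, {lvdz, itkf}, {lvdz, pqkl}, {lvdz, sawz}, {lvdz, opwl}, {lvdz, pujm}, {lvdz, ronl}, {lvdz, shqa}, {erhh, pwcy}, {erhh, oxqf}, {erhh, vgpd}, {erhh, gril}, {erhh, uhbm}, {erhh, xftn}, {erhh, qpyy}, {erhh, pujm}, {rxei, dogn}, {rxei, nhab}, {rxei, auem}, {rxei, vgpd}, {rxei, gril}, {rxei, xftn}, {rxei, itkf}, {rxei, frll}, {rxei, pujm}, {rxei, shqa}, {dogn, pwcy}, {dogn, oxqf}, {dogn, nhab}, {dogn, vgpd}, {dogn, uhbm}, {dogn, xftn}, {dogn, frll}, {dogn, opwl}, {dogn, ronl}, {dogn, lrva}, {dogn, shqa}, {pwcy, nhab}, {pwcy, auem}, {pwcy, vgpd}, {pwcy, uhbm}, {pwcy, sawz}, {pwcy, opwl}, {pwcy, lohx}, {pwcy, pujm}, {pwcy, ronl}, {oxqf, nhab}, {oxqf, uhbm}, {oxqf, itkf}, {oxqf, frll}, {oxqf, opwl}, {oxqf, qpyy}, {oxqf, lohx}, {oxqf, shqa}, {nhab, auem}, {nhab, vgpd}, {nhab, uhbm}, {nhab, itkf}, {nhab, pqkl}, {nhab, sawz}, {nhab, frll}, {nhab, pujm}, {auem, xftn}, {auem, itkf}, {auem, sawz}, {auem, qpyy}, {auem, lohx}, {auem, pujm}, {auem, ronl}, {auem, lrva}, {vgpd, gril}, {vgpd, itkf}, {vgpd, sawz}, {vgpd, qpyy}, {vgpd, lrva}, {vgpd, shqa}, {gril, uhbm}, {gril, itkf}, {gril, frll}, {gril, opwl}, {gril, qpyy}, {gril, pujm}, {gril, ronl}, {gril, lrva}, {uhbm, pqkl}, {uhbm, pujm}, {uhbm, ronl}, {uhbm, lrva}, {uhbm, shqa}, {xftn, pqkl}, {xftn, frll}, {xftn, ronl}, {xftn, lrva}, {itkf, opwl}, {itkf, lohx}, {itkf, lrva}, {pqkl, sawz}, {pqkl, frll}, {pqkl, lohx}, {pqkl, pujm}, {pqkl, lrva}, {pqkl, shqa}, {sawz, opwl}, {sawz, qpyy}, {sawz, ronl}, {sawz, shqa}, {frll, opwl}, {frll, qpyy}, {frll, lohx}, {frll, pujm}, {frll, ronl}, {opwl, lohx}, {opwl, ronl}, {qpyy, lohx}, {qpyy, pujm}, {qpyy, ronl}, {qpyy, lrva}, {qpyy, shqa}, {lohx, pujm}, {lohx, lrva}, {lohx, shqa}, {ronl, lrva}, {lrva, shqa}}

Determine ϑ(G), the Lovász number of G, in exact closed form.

sqrt(29)

Vertex ompm has 14 neighbors: wgsz, zuew, erhh, rxei, pwcy, vgpd, gril, xftn, pqkl, sawz, frll, opwl, lohx, shqa.
Vertex zuew has 14 neighbors: ompm, dlxc, lvdz, erhh, rxei, pwcy, oxqf, auem, uhbm, xftn, itkf, lohx, ronl, shqa.
Vertex rxei has 14 neighbors: ltcb, ompm, zuew, lvdz, dogn, nhab, auem, vgpd, gril, xftn, itkf, frll, pujm, shqa.
Vertex qpyy has 14 neighbors: ltcb, dlxc, erhh, oxqf, auem, vgpd, gril, sawz, frll, lohx, pujm, ronl, lrva, shqa.
14-regular, N=29; SR(29,14,6,7) — a Paley graph.
spec(A) ≈ [14.0, 2.19258, -3.19258] (distinct, 5 d.p.).
With N=29: ϑ(G) = 29·(-(-sqrt(29)/2 - 1/2))/(14−(-sqrt(29)/2 - 1/2)) = sqrt(29).
ϑ(G) ≈ 5.3851648.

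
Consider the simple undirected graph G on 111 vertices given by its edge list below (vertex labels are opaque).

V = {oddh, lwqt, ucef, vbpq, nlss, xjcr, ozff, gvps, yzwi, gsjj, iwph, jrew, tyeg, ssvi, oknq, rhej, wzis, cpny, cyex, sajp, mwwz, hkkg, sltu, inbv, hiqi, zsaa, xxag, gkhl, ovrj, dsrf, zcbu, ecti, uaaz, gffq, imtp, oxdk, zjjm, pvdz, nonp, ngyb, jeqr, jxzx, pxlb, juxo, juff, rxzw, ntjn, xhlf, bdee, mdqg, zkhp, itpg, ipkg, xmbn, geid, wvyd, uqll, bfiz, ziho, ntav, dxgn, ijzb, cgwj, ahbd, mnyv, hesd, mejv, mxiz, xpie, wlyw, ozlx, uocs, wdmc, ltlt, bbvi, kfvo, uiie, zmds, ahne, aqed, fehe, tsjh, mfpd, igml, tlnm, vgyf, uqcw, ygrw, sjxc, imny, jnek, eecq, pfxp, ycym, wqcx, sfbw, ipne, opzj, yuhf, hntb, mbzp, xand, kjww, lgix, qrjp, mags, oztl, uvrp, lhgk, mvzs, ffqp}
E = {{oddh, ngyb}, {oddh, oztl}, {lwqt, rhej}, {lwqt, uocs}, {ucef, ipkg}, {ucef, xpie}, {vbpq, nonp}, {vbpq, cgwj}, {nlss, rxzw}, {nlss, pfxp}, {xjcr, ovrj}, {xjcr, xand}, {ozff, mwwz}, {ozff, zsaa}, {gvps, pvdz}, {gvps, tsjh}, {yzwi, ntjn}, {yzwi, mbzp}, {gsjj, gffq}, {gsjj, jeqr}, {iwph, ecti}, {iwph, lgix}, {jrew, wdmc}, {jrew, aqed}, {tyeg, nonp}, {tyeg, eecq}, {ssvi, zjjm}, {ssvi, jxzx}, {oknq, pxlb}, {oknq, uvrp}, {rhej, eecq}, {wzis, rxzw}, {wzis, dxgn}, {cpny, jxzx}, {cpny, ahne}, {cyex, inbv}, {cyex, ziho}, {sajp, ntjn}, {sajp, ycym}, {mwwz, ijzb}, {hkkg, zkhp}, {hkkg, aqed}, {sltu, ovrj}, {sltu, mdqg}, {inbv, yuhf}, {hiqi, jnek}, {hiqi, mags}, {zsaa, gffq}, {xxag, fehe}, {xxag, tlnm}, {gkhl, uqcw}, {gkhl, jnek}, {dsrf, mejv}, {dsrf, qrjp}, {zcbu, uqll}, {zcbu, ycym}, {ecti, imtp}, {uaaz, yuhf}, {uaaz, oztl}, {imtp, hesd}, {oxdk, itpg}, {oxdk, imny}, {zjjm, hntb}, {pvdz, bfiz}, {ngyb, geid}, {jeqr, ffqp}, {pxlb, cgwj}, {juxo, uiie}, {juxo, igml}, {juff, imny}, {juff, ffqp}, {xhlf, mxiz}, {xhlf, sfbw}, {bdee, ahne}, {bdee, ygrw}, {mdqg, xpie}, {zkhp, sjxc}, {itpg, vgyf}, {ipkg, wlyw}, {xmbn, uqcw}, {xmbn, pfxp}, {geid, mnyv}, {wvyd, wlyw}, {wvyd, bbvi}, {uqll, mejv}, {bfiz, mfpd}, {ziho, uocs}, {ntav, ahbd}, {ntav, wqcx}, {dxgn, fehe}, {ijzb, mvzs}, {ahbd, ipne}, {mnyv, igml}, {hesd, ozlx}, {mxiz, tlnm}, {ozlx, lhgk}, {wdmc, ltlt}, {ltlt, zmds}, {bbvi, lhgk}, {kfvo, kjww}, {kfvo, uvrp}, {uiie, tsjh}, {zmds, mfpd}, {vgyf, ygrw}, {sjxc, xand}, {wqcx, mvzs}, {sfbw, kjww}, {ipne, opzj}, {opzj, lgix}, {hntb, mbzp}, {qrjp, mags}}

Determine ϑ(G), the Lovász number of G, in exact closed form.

Vertex jxzx has 2 neighbors: ssvi, cpny.
N(ozlx) = {hesd, lhgk}, |N(ozlx)| = 2.
Vertex tsjh has 2 neighbors: gvps, uiie.
deg(tlnm) = 2; N(tlnm) = {xxag, mxiz}.
Every vertex has degree 2 (N=111); the odd cycle C_{111}.
A has 56 distinct eigenvalues ≈ [2.0, 1.997, 1.987, 1.971, 1.949, 1.92, 1.886, 1.845, 1.798, 1.746, 1.688, 1.625, 1.556, 1.482, 1.404, 1.321, 1.234, 1.143, 1.049, 0.951, 0.85, 0.746, 0.64, 0.531, 0.421, 0.31, 0.198, 0.085, -0.028, -0.141, -0.254, -0.366, -0.477, -0.586, -0.693, -0.798, -0.9, -1.0, -1.096, -1.189, -1.278, -1.363, -1.444, -1.52, -1.591, -1.657, -1.718, -1.773, -1.822, -1.866, -1.904, -1.935, -1.961, -1.98, -1.993, -1.999].
With N=111: ϑ(G) = 111·(-(-1)*2*cos(pi/111))/(2−(-2*cos(pi/111))) = 111*cos(pi/111)/(cos(pi/111) + 1).
= 55.48888410… (decimal).
α=55, χ(Ḡ)=56; ϑ=111*cos(pi/111)/(cos(pi/111) + 1) lies between (both strict).

111*cos(pi/111)/(cos(pi/111) + 1)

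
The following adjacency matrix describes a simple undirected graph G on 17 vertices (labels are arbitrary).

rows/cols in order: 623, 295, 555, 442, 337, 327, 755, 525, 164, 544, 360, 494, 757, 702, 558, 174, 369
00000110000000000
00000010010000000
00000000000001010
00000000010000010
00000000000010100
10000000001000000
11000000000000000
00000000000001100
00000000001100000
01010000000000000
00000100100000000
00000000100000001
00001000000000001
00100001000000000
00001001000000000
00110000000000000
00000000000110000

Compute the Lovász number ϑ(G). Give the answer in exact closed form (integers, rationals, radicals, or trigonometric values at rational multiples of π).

deg(327) = 2; N(327) = {623, 360}.
N(369) = {494, 757}, |N(369)| = 2.
Vertex 442 has 2 neighbors: 544, 174.
Vertex 558 has 2 neighbors: 337, 525.
17-vertex 2-regular graph: connected 2-regular on 17 ⇒ C_{17}.
Distinct eigenvalues (to 3 d.p.): [2.0, 1.865, 1.478, 0.891, 0.185, -0.547, -1.205, -1.7, -1.966].
Lovász (edge-transitive): ϑ = −17·(-2*cos(pi/17))/((2)−(-2*cos(pi/17))) = 17*cos(pi/17)/(cos(pi/17) + 1).
ϑ(G) ≈ 8.42701.
Check 8 ≤ 17*cos(pi/17)/(cos(pi/17) + 1) ≤ 9: both strict.

17*cos(pi/17)/(cos(pi/17) + 1)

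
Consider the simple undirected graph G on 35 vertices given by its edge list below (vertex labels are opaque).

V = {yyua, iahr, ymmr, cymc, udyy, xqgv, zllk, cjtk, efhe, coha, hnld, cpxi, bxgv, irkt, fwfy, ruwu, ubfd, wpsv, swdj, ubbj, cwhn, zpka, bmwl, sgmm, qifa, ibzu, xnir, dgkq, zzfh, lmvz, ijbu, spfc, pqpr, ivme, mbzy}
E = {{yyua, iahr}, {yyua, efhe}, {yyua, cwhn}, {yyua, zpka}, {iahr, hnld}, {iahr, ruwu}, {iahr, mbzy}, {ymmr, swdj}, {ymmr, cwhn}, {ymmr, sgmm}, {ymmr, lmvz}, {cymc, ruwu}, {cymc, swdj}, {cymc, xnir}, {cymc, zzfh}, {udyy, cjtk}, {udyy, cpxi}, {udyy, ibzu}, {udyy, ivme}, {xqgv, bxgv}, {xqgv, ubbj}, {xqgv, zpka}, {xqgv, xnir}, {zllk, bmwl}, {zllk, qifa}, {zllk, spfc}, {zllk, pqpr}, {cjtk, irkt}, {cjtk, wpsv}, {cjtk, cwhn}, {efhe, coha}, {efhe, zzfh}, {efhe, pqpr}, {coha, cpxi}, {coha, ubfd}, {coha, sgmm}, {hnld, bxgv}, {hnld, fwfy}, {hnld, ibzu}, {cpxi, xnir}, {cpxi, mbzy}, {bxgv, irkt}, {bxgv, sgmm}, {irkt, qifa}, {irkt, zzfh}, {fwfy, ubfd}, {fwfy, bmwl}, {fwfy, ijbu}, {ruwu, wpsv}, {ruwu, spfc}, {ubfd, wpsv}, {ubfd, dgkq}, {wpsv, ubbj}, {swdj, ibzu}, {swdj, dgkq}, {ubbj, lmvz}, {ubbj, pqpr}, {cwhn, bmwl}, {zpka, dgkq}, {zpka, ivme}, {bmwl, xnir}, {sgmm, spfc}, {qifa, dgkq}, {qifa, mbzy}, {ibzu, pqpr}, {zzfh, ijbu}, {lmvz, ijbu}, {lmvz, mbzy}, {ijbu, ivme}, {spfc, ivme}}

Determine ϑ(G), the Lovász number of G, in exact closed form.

15

deg(zpka) = 4; N(zpka) = {yyua, xqgv, dgkq, ivme}.
N(zzfh) = {cymc, efhe, irkt, ijbu}, |N(zzfh)| = 4.
Vertex xqgv has 4 neighbors: bxgv, ubbj, zpka, xnir.
N(spfc) = {zllk, ruwu, sgmm, ivme}, |N(spfc)| = 4.
Every vertex has degree 4 (N=35); Kneser-type, 3-subsets of [7].
spec(A) ≈ [4.0, 2.0, -1.0, -3.0] (distinct, 6 d.p.).
Lovász: ϑ = −35(-3)/(4+-1*(-3)) = 15.
Numerically 15.0000000.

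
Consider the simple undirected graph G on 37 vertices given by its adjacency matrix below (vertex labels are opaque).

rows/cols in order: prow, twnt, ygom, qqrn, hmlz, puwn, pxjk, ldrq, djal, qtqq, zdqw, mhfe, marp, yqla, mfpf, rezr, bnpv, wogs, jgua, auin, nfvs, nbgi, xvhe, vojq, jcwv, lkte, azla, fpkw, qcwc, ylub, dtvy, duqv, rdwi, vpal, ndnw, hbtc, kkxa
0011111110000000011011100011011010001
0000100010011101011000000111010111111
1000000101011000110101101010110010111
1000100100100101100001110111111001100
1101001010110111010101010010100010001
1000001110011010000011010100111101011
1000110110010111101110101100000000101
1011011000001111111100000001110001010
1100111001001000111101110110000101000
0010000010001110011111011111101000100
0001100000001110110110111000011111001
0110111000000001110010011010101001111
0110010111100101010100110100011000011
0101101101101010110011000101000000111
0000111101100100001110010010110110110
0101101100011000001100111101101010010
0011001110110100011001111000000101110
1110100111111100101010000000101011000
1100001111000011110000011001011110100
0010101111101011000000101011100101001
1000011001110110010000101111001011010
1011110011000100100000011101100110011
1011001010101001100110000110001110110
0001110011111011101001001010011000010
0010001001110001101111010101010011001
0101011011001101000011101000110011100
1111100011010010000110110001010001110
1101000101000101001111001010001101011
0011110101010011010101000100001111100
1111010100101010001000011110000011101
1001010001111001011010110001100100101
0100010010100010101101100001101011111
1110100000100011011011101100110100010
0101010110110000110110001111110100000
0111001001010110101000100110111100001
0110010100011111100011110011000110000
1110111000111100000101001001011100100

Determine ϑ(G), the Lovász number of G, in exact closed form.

deg(mhfe) = 18; N(mhfe) = {twnt, ygom, hmlz, puwn, pxjk, rezr, bnpv, wogs, nfvs, vojq, jcwv, azla, qcwc, dtvy, vpal, ndnw, hbtc, kkxa}.
deg(zdqw) = 18; N(zdqw) = {qqrn, hmlz, marp, yqla, mfpf, bnpv, wogs, auin, nfvs, xvhe, vojq, jcwv, ylub, dtvy, duqv, rdwi, vpal, kkxa}.
N(kkxa) = {prow, twnt, ygom, hmlz, puwn, pxjk, zdqw, mhfe, marp, yqla, auin, nbgi, jcwv, fpkw, ylub, dtvy, duqv, ndnw}, |N(kkxa)| = 18.
deg(azla) = 18; N(azla) = {prow, twnt, ygom, qqrn, hmlz, djal, qtqq, mhfe, mfpf, auin, nfvs, xvhe, vojq, fpkw, ylub, vpal, ndnw, hbtc}.
18-regular, N=37; strongly regular (37,18,8,9).
spec(A) ≈ [18.0, 2.54138, -3.54138] (distinct, 5 d.p.).
Lovász (edge-transitive): ϑ = −37·(-sqrt(37)/2 - 1/2)/((18)−(-sqrt(37)/2 - 1/2)) = sqrt(37).
ϑ(G) ≈ 6.0827625.

sqrt(37)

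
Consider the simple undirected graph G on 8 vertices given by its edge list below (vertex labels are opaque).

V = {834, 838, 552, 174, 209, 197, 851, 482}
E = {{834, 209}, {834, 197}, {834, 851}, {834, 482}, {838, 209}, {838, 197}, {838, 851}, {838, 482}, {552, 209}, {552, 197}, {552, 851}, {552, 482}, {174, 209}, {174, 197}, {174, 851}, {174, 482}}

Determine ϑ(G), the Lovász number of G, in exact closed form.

4

deg(552) = 4; N(552) = {209, 197, 851, 482}.
N(482) = {834, 838, 552, 174}, |N(482)| = 4.
N(851) = {834, 838, 552, 174}, |N(851)| = 4.
N(197) = {834, 838, 552, 174}, |N(197)| = 4.
K_{4,4} (perfect); ϑ(G) = α(G) = max{4,4} = 4.
Numerically 4.00000.
Lovász sandwich 4 ≤ 4 ≤ 4: collapsed.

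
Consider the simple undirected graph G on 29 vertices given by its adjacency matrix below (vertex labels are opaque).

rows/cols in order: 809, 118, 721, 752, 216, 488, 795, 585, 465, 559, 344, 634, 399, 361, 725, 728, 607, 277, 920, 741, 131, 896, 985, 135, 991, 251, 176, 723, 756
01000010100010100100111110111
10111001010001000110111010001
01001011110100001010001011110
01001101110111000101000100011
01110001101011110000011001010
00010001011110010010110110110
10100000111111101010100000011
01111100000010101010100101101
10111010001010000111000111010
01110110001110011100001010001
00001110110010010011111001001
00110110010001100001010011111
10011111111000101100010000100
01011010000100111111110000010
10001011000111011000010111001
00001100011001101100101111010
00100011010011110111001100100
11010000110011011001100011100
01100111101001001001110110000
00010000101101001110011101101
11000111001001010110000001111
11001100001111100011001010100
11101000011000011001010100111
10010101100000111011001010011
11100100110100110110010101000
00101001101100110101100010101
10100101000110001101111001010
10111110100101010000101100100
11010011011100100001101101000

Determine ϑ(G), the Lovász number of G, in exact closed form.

sqrt(29)

N(135) = {809, 752, 488, 585, 465, 725, 728, 607, 920, 741, 985, 991, 723, 756}, |N(135)| = 14.
Vertex 991 has 14 neighbors: 809, 118, 721, 488, 465, 559, 634, 725, 728, 277, 920, 896, 135, 251.
deg(559) = 14; N(559) = {118, 721, 752, 488, 795, 344, 634, 399, 728, 607, 277, 985, 991, 756}.
deg(756) = 14; N(756) = {809, 118, 752, 795, 585, 559, 344, 634, 725, 741, 131, 985, 135, 251}.
G on 29 vertices is 14-regular; strongly regular (29,14,6,7).
spec(A) ≈ [14.0, 2.1926, -3.1926] (distinct, 4 d.p.).
λ_max=14, λ_min=-sqrt(29)/2 - 1/2; ϑ = −29·λ_min/(λ_max−λ_min) = sqrt(29).
= 5.38516… (decimal).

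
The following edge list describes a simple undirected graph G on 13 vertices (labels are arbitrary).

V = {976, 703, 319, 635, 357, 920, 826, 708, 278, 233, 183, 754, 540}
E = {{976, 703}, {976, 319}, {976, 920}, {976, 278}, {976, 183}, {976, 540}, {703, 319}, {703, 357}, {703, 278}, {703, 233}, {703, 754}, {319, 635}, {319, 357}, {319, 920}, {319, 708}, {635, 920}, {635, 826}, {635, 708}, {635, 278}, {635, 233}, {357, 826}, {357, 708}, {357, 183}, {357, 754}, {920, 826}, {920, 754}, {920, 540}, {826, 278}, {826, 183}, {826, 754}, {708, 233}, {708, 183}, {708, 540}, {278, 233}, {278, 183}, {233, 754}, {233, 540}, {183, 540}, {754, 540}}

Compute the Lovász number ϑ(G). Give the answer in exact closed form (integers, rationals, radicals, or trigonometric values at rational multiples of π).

sqrt(13)

Vertex 357 has 6 neighbors: 703, 319, 826, 708, 183, 754.
deg(540) = 6; N(540) = {976, 920, 708, 233, 183, 754}.
N(976) = {703, 319, 920, 278, 183, 540}, |N(976)| = 6.
deg(703) = 6; N(703) = {976, 319, 357, 278, 233, 754}.
deg(v) = 6 for all v (|V|=13); strongly regular (13,6,2,3).
Distinct eigenvalues (to 5 d.p.): [6.0, 1.30278, -2.30278].
ϑ = −N·λ_min/(λ_max−λ_min) = −13·(-sqrt(13)/2 - 1/2)/(6−(-sqrt(13)/2 - 1/2)) = sqrt(13).
Numerically 3.6055513.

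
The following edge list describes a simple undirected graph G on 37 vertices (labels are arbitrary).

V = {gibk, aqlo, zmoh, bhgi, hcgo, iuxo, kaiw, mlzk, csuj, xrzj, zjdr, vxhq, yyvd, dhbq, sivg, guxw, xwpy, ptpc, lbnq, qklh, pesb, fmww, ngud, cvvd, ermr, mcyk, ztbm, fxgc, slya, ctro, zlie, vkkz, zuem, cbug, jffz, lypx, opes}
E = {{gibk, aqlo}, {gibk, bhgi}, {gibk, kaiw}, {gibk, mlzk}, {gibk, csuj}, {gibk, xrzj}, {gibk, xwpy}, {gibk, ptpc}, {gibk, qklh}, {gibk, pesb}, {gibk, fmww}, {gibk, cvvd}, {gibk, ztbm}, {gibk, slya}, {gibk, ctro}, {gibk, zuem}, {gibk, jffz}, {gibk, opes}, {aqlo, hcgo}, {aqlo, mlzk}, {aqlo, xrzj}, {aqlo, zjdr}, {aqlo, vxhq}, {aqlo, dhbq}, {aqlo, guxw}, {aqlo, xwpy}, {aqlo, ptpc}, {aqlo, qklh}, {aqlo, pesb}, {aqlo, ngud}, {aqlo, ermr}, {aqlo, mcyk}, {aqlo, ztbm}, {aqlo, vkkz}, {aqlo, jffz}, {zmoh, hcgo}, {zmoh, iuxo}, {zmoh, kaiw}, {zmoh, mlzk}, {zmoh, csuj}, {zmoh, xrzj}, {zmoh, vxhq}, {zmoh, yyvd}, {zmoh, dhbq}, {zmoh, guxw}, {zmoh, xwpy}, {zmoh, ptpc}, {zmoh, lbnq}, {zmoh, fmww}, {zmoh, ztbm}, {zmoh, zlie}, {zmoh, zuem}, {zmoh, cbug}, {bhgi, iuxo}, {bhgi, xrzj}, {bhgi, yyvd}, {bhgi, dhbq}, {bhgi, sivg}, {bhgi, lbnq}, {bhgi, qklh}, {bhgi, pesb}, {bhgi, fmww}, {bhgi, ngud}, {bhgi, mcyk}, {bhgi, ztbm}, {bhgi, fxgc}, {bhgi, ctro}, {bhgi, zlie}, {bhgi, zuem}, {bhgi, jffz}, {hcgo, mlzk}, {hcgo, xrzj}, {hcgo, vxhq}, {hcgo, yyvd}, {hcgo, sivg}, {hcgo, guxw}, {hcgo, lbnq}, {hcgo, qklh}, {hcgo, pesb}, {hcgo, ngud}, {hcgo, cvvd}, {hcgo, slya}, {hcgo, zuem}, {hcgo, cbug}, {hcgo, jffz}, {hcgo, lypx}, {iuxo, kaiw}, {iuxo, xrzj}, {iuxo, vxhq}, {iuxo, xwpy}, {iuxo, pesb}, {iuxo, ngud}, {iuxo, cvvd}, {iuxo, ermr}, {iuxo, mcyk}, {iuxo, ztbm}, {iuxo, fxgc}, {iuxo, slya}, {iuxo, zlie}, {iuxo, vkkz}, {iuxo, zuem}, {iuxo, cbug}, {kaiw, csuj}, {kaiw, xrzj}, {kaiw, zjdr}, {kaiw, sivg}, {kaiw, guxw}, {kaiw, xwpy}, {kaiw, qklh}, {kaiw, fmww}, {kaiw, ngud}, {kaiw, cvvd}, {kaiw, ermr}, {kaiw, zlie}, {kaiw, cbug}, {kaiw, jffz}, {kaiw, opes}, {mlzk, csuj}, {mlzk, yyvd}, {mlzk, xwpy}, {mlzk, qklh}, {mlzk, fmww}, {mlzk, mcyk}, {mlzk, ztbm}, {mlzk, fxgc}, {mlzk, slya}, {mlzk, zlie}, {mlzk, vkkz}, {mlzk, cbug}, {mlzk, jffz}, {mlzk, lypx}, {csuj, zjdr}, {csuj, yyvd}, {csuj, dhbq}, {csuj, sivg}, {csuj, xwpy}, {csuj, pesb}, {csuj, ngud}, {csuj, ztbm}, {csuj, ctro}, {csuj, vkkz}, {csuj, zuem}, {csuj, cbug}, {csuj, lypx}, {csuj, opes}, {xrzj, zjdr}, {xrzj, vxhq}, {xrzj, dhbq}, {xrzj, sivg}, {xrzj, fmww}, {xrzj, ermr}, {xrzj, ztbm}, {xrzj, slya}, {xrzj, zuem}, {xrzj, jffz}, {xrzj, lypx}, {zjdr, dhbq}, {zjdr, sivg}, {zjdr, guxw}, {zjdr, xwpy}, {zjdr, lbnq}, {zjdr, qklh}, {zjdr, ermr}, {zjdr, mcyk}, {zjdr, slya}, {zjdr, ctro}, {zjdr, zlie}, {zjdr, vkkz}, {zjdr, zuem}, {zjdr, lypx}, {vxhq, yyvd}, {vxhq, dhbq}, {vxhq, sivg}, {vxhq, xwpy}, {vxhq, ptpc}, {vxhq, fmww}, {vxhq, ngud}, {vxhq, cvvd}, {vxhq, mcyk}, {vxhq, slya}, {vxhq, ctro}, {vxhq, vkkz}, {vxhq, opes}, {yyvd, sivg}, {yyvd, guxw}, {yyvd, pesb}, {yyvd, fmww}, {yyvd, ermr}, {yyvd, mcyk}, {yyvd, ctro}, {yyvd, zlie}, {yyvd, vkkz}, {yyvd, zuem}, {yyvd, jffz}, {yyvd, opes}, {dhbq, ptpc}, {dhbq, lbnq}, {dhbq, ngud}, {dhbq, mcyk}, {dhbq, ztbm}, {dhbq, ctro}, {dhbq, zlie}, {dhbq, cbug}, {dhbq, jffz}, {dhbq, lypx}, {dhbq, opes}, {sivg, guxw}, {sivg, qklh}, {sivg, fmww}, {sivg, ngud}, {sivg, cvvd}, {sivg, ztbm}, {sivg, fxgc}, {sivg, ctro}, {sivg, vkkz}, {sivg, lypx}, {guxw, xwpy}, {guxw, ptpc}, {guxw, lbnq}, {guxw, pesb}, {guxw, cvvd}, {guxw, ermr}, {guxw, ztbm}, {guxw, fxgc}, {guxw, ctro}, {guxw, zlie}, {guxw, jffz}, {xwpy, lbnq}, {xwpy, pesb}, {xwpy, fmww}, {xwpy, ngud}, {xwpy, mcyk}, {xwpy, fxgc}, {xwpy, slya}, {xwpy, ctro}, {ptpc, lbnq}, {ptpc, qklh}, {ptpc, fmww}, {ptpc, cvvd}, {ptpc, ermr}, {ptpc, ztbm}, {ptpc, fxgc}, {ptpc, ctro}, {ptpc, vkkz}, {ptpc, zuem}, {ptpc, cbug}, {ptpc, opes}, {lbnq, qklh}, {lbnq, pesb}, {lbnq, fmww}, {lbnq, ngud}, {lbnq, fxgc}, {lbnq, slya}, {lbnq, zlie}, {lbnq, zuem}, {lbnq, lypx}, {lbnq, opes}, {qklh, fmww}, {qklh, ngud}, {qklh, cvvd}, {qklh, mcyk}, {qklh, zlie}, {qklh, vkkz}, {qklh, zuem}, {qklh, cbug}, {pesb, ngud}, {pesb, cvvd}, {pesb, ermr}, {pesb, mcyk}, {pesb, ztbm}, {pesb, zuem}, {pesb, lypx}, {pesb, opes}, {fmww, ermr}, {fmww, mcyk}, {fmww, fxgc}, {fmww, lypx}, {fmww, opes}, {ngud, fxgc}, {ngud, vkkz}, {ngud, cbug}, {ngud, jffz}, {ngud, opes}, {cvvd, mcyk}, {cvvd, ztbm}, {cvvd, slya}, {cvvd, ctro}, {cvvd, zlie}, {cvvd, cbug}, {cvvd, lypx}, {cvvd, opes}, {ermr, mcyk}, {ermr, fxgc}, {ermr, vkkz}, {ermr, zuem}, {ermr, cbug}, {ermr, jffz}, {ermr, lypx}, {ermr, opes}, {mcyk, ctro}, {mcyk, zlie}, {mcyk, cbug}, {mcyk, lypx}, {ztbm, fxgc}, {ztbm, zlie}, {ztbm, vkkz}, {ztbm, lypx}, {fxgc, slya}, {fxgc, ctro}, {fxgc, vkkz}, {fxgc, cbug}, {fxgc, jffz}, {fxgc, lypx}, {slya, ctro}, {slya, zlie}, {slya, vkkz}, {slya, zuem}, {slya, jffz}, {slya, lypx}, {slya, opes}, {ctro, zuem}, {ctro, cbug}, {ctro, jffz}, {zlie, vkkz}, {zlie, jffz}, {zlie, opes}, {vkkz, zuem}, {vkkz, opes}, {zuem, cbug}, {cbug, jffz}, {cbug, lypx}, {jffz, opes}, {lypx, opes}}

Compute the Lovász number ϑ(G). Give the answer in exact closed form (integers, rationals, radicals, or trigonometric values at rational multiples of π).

sqrt(37)

deg(zlie) = 18; N(zlie) = {zmoh, bhgi, iuxo, kaiw, mlzk, zjdr, yyvd, dhbq, guxw, lbnq, qklh, cvvd, mcyk, ztbm, slya, vkkz, jffz, opes}.
deg(zuem) = 18; N(zuem) = {gibk, zmoh, bhgi, hcgo, iuxo, csuj, xrzj, zjdr, yyvd, ptpc, lbnq, qklh, pesb, ermr, slya, ctro, vkkz, cbug}.
N(bhgi) = {gibk, iuxo, xrzj, yyvd, dhbq, sivg, lbnq, qklh, pesb, fmww, ngud, mcyk, ztbm, fxgc, ctro, zlie, zuem, jffz}, |N(bhgi)| = 18.
Vertex xrzj has 18 neighbors: gibk, aqlo, zmoh, bhgi, hcgo, iuxo, kaiw, zjdr, vxhq, dhbq, sivg, fmww, ermr, ztbm, slya, zuem, jffz, lypx.
18-regular, N=37; SR(37,18,8,9) — a Paley graph.
The 3 distinct eigenvalues: [18.0, 2.541381, -3.541381].
λ_max=18, λ_min=-sqrt(37)/2 - 1/2; ϑ = −37·λ_min/(λ_max−λ_min) = sqrt(37).
≈ 6.082763 (to 6 d.p.).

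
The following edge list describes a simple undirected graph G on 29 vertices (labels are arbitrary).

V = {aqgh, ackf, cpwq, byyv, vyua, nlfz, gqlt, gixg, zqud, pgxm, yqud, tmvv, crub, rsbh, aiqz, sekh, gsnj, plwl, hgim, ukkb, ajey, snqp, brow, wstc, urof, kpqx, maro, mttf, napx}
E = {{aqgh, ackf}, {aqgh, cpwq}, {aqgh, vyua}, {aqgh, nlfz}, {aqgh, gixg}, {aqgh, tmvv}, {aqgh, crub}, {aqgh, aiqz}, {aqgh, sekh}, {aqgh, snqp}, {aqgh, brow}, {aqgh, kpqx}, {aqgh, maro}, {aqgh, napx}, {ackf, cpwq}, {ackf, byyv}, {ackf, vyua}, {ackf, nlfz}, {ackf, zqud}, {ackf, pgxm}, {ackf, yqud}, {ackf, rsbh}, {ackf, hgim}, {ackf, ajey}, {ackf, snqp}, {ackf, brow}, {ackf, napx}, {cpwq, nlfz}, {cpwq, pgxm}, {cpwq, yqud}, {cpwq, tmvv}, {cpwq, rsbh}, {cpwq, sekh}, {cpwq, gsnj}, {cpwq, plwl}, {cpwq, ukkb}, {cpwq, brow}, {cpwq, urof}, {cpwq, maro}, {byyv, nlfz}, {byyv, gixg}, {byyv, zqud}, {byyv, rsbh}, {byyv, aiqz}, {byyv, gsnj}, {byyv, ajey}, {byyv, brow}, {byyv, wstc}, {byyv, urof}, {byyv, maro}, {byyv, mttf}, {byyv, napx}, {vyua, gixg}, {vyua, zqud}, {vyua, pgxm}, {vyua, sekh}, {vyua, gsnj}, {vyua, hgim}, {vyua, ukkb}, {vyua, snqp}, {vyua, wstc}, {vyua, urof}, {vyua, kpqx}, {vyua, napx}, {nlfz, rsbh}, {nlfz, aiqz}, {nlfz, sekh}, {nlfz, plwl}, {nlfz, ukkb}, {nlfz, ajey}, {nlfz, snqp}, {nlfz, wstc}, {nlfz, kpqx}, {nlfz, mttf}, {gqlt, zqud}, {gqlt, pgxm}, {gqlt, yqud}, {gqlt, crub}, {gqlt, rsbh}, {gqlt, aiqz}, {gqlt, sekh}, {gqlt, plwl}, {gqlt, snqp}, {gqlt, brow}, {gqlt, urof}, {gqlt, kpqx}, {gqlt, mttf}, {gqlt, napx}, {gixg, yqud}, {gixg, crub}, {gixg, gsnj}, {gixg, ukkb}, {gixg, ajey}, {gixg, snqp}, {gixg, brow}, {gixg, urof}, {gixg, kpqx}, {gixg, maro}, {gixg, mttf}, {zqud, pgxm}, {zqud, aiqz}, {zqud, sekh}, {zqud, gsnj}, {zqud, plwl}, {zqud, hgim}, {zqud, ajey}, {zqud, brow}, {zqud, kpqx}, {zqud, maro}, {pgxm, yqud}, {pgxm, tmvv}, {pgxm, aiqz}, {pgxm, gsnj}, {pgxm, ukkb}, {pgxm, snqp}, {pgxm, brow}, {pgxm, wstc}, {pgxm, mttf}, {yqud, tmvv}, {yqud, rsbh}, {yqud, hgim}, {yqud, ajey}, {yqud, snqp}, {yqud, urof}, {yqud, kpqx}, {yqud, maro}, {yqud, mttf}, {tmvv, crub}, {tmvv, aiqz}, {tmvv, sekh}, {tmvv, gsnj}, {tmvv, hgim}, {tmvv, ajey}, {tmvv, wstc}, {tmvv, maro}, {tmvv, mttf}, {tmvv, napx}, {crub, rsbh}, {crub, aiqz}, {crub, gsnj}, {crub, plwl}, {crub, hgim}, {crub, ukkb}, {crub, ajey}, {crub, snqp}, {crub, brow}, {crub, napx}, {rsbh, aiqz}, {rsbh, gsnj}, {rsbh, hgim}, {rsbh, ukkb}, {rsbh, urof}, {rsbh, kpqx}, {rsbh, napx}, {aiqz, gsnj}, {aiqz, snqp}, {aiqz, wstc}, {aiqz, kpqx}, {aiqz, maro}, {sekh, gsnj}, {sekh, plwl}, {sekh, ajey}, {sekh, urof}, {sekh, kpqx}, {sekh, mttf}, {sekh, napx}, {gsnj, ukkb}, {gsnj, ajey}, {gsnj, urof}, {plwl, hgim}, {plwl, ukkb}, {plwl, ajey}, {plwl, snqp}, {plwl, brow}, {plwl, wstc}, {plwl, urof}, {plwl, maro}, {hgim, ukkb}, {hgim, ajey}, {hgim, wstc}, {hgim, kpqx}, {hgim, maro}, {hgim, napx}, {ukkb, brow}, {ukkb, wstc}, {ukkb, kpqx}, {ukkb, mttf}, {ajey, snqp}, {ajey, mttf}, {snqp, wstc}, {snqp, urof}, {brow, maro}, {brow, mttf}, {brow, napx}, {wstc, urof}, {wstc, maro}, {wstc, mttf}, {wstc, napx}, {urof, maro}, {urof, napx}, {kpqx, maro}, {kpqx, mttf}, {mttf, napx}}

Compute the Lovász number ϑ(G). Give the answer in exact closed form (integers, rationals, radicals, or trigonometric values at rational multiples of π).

sqrt(29)

Vertex snqp has 14 neighbors: aqgh, ackf, vyua, nlfz, gqlt, gixg, pgxm, yqud, crub, aiqz, plwl, ajey, wstc, urof.
Vertex vyua has 14 neighbors: aqgh, ackf, gixg, zqud, pgxm, sekh, gsnj, hgim, ukkb, snqp, wstc, urof, kpqx, napx.
deg(mttf) = 14; N(mttf) = {byyv, nlfz, gqlt, gixg, pgxm, yqud, tmvv, sekh, ukkb, ajey, brow, wstc, kpqx, napx}.
N(ackf) = {aqgh, cpwq, byyv, vyua, nlfz, zqud, pgxm, yqud, rsbh, hgim, ajey, snqp, brow, napx}, |N(ackf)| = 14.
29-vertex 14-regular graph: strongly regular (29,14,6,7).
Distinct eigenvalues (to 4 d.p.): [14.0, 2.1926, -3.1926].
ϑ = −N·λ_min/(λ_max−λ_min) = −29·(-sqrt(29)/2 - 1/2)/(14−(-sqrt(29)/2 - 1/2)) = sqrt(29).
ϑ(G) ≈ 5.3851648.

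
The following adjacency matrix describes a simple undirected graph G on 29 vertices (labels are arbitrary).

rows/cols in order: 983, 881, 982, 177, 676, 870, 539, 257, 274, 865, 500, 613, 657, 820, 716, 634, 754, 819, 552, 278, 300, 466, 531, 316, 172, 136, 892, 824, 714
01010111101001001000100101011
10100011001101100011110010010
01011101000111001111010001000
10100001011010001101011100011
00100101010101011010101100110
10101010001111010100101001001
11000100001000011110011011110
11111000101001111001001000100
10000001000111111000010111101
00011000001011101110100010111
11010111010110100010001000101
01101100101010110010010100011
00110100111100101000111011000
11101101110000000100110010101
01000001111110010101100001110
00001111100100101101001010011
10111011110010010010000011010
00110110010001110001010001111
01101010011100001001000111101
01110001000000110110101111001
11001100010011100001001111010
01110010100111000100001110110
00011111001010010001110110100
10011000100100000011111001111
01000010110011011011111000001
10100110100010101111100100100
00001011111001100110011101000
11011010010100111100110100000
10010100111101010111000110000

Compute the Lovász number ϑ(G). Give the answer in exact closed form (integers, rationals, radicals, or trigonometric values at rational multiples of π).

Vertex 865 has 14 neighbors: 177, 676, 500, 657, 820, 716, 754, 819, 552, 300, 172, 892, 824, 714.
deg(531) = 14; N(531) = {177, 676, 870, 539, 257, 500, 657, 634, 278, 300, 466, 316, 172, 892}.
Vertex 172 has 14 neighbors: 881, 539, 274, 865, 657, 820, 634, 754, 552, 278, 300, 466, 531, 714.
deg(657) = 14; N(657) = {982, 177, 870, 274, 865, 500, 613, 716, 754, 300, 466, 531, 172, 136}.
G on 29 vertices is 14-regular; Paley(29): SR with (k,λ,μ)=(14,6,7).
spec(A) ≈ [14.0, 2.192582, -3.192582] (distinct, 6 d.p.).
ϑ = −N·λ_min/(λ_max−λ_min) = −29·(-sqrt(29)/2 - 1/2)/(14−(-sqrt(29)/2 - 1/2)) = sqrt(29).
= 5.385164807… (decimal).

sqrt(29)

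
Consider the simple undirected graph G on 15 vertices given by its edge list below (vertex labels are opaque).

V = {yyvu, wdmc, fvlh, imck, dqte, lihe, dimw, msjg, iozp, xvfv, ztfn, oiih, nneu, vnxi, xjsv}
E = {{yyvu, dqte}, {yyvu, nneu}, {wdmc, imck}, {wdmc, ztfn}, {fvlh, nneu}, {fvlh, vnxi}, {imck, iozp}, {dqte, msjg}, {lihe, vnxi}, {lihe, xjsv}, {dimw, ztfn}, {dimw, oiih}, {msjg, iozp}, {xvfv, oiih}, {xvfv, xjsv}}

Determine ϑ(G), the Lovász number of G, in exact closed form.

deg(yyvu) = 2; N(yyvu) = {dqte, nneu}.
deg(msjg) = 2; N(msjg) = {dqte, iozp}.
N(imck) = {wdmc, iozp}, |N(imck)| = 2.
deg(fvlh) = 2; N(fvlh) = {nneu, vnxi}.
deg(v) = 2 for all v (|V|=15); a single 15-cycle (edge-transitive).
Distinct eigenvalues (to 4 d.p.): [2.0, 1.8271, 1.3383, 0.618, -0.2091, -1.0, -1.618, -1.9563].
Lovász: ϑ = −15(-2*cos(pi/15))/(2+-(-1)*2*cos(pi/15)) = 15*cos(pi/15)/(cos(pi/15) + 1).
ϑ(G) ≈ 7.4171482.
Lovász sandwich 7 ≤ 15*cos(pi/15)/(cos(pi/15) + 1) ≤ 8: both strict.

15*cos(pi/15)/(cos(pi/15) + 1)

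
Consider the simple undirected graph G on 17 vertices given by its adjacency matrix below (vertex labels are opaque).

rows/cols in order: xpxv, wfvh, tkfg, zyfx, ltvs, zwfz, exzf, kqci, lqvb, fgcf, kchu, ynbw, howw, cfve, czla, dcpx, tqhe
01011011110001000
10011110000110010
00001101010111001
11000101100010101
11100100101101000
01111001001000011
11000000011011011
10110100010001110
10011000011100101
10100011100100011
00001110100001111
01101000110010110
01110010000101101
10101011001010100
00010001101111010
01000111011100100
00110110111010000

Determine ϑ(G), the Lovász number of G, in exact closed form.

sqrt(17)

Vertex kchu has 8 neighbors: ltvs, zwfz, exzf, lqvb, cfve, czla, dcpx, tqhe.
deg(zwfz) = 8; N(zwfz) = {wfvh, tkfg, zyfx, ltvs, kqci, kchu, dcpx, tqhe}.
deg(dcpx) = 8; N(dcpx) = {wfvh, zwfz, exzf, kqci, fgcf, kchu, ynbw, czla}.
Vertex wfvh has 8 neighbors: xpxv, zyfx, ltvs, zwfz, exzf, ynbw, howw, dcpx.
deg(v) = 8 for all v (|V|=17); Paley(17): SR with (k,λ,μ)=(8,3,4).
A has 3 distinct eigenvalues ≈ [8.0, 1.5616, -2.5616].
−17·(-sqrt(17)/2 - 1/2) / ((8)−(-sqrt(17)/2 - 1/2)) = sqrt(17) = ϑ(G).
≈ 4.123106 (to 6 d.p.).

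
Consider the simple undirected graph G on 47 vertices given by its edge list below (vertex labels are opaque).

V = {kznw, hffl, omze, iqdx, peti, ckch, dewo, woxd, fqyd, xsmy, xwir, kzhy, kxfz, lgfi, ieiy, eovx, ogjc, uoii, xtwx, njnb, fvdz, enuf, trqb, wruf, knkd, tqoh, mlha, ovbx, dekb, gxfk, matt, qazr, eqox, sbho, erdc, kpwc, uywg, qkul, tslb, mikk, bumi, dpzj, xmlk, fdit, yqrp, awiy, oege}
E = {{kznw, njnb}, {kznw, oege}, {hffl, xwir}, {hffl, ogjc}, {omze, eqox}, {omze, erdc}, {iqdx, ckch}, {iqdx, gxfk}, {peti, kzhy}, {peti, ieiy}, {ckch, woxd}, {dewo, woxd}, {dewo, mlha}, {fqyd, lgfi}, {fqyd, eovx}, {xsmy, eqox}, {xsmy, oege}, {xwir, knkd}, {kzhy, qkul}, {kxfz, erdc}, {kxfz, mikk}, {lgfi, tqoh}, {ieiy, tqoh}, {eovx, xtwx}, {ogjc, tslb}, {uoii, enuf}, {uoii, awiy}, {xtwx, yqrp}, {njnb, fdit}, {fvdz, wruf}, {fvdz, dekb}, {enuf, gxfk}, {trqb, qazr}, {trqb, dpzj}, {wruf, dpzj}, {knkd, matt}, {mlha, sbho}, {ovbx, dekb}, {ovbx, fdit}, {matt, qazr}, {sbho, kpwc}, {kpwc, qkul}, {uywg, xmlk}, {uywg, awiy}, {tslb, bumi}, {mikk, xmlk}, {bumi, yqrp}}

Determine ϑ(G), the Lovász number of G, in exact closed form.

N(fvdz) = {wruf, dekb}, |N(fvdz)| = 2.
Vertex wruf has 2 neighbors: fvdz, dpzj.
N(njnb) = {kznw, fdit}, |N(njnb)| = 2.
deg(eqox) = 2; N(eqox) = {omze, xsmy}.
Regular of degree 2 on 47 vertices: the odd cycle C_{47}.
The 24 distinct eigenvalues: [2.0, 1.9822, 1.9289, 1.8413, 1.7208, 1.5696, 1.3904, 1.1864, 0.9612, 0.7188, 0.4636, 0.2002, -0.0668, -0.3327, -0.5926, -0.8419, -1.0762, -1.2913, -1.4833, -1.6489, -1.785, -1.8893, -1.9599, -1.9955].
−47·(-2*cos(pi/47)) / ((2)−(-2*cos(pi/47))) = 47*cos(pi/47)/(cos(pi/47) + 1) = ϑ(G).
Numerically 23.4737315.
Sandwich: α(G)=23 ≤ ϑ(G)=47*cos(pi/47)/(cos(pi/47) + 1) ≤ χ(Ḡ)=24 (both strict).

47*cos(pi/47)/(cos(pi/47) + 1)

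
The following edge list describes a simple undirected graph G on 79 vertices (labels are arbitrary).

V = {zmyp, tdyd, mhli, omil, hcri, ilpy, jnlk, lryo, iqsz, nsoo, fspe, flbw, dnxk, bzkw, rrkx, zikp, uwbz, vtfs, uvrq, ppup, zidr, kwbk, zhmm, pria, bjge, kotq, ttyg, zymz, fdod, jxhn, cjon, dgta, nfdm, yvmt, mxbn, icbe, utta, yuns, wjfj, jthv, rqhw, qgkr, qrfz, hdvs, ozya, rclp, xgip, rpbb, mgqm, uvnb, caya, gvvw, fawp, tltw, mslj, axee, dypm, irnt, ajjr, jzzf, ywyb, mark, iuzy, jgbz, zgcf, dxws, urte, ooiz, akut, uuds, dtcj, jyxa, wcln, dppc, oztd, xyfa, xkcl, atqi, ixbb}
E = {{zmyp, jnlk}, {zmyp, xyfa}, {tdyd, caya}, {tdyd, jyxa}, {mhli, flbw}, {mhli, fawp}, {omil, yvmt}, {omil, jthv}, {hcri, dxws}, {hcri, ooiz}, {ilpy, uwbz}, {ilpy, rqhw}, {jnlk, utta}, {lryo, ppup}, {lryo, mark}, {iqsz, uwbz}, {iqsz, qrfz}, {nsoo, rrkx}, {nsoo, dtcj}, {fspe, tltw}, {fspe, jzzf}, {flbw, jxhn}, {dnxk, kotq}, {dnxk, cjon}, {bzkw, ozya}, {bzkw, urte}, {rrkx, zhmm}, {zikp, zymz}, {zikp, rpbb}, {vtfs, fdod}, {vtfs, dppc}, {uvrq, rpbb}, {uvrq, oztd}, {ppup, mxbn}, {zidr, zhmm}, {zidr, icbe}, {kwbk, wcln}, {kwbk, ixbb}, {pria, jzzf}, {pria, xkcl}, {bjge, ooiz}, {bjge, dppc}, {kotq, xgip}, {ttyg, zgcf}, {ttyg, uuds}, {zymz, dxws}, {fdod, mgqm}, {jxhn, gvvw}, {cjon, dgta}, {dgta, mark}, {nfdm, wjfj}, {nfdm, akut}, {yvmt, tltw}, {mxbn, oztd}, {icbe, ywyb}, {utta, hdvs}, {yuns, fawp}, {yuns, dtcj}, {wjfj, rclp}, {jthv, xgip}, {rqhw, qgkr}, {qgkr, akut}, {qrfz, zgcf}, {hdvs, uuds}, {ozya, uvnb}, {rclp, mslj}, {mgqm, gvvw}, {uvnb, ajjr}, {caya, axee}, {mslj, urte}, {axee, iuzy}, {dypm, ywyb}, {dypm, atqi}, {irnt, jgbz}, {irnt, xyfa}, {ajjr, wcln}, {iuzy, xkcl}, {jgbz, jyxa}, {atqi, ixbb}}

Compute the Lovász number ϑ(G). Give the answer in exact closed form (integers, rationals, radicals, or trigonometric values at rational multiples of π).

79*cos(pi/79)/(cos(pi/79) + 1)

N(zmyp) = {jnlk, xyfa}, |N(zmyp)| = 2.
deg(bzkw) = 2; N(bzkw) = {ozya, urte}.
N(ooiz) = {hcri, bjge}, |N(ooiz)| = 2.
N(dtcj) = {nsoo, yuns}, |N(dtcj)| = 2.
G on 79 vertices is 2-regular; a single 79-cycle (edge-transitive).
The 40 distinct eigenvalues: [2.0, 1.9937, 1.9748, 1.9433, 1.8996, 1.8439, 1.7766, 1.698, 1.6086, 1.5091, 1.4001, 1.2822, 1.1562, 1.0229, 0.8831, 0.7377, 0.5877, 0.434, 0.2775, 0.1192, -0.0398, -0.1985, -0.356, -0.5112, -0.6632, -0.8111, -0.9537, -1.0904, -1.2202, -1.3422, -1.4558, -1.5601, -1.6546, -1.7386, -1.8117, -1.8733, -1.923, -1.9606, -1.9858, -1.9984].
λ_max=2, λ_min=-2*cos(pi/79); ϑ = −79·λ_min/(λ_max−λ_min) = 79*cos(pi/79)/(cos(pi/79) + 1).
= 39.48437942… (decimal).
Check 39 ≤ 79*cos(pi/79)/(cos(pi/79) + 1) ≤ 40: both strict.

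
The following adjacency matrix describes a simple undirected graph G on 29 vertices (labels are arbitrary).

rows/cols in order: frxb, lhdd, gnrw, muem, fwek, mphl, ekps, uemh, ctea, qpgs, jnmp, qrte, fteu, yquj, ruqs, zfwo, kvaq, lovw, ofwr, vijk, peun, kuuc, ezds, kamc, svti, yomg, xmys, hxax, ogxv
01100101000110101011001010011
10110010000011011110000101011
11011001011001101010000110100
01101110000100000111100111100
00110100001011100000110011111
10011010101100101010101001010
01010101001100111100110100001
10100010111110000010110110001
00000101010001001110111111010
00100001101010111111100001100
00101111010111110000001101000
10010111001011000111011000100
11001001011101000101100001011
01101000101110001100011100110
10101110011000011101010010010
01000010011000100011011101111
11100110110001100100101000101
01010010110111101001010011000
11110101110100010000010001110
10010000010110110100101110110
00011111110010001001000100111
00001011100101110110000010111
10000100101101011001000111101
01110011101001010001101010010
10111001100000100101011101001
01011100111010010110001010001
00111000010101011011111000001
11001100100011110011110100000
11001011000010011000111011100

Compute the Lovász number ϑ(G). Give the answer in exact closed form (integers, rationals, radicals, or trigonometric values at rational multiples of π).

sqrt(29)

deg(qpgs) = 14; N(qpgs) = {gnrw, uemh, ctea, jnmp, fteu, ruqs, zfwo, kvaq, lovw, ofwr, vijk, peun, yomg, xmys}.
deg(uemh) = 14; N(uemh) = {frxb, gnrw, ekps, ctea, qpgs, jnmp, qrte, fteu, ofwr, peun, kuuc, kamc, svti, ogxv}.
deg(hxax) = 14; N(hxax) = {frxb, lhdd, fwek, mphl, ctea, fteu, yquj, ruqs, zfwo, ofwr, vijk, peun, kuuc, kamc}.
deg(jnmp) = 14; N(jnmp) = {gnrw, fwek, mphl, ekps, uemh, qpgs, qrte, fteu, yquj, ruqs, zfwo, ezds, kamc, yomg}.
29-vertex 14-regular graph: Paley(29): SR with (k,λ,μ)=(14,6,7).
spec(A) ≈ [14.0, 2.19258, -3.19258] (distinct, 5 d.p.).
−29·(-sqrt(29)/2 - 1/2) / ((14)−(-sqrt(29)/2 - 1/2)) = sqrt(29) = ϑ(G).
ϑ(G) ≈ 5.38516.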